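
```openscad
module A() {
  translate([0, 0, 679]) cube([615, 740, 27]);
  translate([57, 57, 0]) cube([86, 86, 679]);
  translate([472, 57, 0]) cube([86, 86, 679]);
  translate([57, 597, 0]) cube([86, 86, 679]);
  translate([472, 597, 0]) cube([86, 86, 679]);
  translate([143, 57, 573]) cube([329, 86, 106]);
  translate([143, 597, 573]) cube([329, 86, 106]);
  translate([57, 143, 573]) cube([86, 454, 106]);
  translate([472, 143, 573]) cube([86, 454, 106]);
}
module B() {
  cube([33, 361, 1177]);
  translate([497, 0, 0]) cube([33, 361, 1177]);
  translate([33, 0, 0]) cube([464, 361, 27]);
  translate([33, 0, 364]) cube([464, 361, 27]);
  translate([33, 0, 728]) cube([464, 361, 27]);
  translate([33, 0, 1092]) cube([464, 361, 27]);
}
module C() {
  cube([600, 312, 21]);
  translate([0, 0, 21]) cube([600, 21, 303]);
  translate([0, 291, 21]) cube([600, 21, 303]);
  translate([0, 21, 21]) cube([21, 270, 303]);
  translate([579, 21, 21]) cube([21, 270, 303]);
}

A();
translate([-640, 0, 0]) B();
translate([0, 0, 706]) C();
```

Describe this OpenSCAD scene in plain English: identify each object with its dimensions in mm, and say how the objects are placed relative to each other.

A is a table with a 615×740 mm rectangular top, 27 mm thick, top surface at z = 706 mm, supported by four 86×86 mm square legs, each inset 57 mm from the nearest pair of top edges, running from the floor. Four apron rails, 86 mm thick and 106 mm tall, run between adjacent legs with their top edges flush with the underside of the top and their outer faces flush with the legs' outer faces.

B is a bookshelf 530 mm wide overall, 361 mm deep and 1177 mm tall. The two sides are 33 mm thick vertical panels. 4 horizontal shelves of 27 mm thickness span between the inner faces of the sides; the lowest shelf sits on the floor and shelves are stacked with a clear vertical gap of 337 mm between each pair.

C is an open storage box with external size 600×312×324 mm and wall thickness 21 mm (the base is also 21 mm thick). The base covers the whole footprint; the four walls stand on the base, with the y-facing walls full-width and the x-facing walls fitting between their inner faces.

The bookshelf is on the floor beside the table on its −x side. The open box is on top of the table.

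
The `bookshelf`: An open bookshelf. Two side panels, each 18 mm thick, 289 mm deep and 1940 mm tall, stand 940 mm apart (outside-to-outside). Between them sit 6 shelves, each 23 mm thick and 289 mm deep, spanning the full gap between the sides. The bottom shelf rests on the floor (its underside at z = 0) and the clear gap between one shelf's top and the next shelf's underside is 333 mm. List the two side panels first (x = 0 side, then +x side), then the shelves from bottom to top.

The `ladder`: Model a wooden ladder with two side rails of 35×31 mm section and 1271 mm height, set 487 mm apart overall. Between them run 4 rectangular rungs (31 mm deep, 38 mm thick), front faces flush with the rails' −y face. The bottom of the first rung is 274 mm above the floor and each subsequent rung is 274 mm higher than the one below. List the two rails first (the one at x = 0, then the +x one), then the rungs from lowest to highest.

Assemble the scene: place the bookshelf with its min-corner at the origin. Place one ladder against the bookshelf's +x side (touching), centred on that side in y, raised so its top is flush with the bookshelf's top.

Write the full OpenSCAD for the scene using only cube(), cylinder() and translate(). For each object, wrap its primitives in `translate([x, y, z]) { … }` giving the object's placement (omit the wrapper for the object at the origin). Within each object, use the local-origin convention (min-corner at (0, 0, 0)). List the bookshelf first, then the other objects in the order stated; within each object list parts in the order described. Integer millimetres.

cube([18, 289, 1940]);
translate([922, 0, 0]) cube([18, 289, 1940]);
translate([18, 0, 0]) cube([904, 289, 23]);
translate([18, 0, 356]) cube([904, 289, 23]);
translate([18, 0, 712]) cube([904, 289, 23]);
translate([18, 0, 1068]) cube([904, 289, 23]);
translate([18, 0, 1424]) cube([904, 289, 23]);
translate([18, 0, 1780]) cube([904, 289, 23]);
translate([940, 129, 669]) {
  cube([35, 31, 1271]);
  translate([452, 0, 0]) cube([35, 31, 1271]);
  translate([35, 0, 274]) cube([417, 31, 38]);
  translate([35, 0, 548]) cube([417, 31, 38]);
  translate([35, 0, 822]) cube([417, 31, 38]);
  translate([35, 0, 1096]) cube([417, 31, 38]);
}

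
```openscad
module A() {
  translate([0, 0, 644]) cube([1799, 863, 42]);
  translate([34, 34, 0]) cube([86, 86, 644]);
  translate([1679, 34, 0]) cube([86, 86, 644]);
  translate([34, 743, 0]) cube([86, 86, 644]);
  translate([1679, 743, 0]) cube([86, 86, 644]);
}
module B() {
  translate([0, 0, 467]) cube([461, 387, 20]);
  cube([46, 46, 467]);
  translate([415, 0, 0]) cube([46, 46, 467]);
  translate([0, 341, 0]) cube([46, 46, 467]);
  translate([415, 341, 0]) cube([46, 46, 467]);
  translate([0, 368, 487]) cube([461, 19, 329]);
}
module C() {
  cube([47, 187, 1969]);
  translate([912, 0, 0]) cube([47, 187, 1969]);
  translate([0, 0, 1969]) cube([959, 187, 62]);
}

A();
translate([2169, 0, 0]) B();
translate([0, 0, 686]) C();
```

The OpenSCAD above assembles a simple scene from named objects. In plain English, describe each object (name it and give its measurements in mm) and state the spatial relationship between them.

A is a rectangular dining table. The top is 1799×863×42 mm with its upper surface at z = 686 mm. It stands on four 86×86 mm square legs, each inset 34 mm from the nearest pair of top edges, running from the floor to the underside of the top.

B is a chair: 461×387 mm seat, 20 mm thick, top at z = 487 mm, on four 46 mm square corner legs flush with the seat edges. A 19 mm thick backrest slab spans the full seat width, extending 329 mm above the seat top, its back face flush with the seat's +y edge.

C is a rectangular door frame: two vertical jambs of 47×187 mm section, 1969 mm tall, with a clear opening 865 mm wide between their inner faces. A header 62 mm tall and 187 mm deep lies on top of the jambs and spans the full outside width.

The chair is on the floor beside the table on its +x side. The door frame is on top of the table.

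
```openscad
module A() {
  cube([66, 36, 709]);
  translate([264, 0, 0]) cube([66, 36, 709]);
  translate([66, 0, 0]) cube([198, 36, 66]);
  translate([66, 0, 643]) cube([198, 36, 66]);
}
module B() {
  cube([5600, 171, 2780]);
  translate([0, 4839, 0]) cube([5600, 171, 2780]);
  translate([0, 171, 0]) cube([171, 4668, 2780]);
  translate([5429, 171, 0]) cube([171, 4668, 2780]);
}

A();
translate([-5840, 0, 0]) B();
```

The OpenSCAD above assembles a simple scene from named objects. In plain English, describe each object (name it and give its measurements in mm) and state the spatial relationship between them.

A is a picture frame with a 198×577 mm rectangular opening (x by z) and a uniform 66 mm border on every side. Frame depth is 36 mm along y. It is built from two vertical stiles running the full outside height and two horizontal rails spanning the gap between the stiles.

B is the wall frame of a small rectangular building: four walls, each 2780 mm tall and 171 mm thick, enclosing a footprint 5600 mm (x) by 5010 mm (y) outside-to-outside, with no floor or roof. The front and back walls (the −y and +y sides) span the full width; the two side walls fit between them.

The house frame is on the floor beside the picture frame on its −x side.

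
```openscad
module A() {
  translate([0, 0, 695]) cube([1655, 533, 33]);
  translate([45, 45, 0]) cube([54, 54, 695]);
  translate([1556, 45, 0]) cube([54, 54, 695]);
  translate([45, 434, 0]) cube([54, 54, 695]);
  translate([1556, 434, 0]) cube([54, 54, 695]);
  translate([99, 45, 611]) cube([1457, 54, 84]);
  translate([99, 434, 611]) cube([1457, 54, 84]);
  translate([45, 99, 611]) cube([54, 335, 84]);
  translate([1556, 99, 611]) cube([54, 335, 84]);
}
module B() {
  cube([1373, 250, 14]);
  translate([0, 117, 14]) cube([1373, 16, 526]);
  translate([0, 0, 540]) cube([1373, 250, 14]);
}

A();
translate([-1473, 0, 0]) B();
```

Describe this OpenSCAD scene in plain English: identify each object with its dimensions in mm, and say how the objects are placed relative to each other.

A is a table: top 1655 mm (x) × 533 mm (y), 33 mm thick, upper face at z = 728 mm, on four 54×54 mm square legs, each inset 45 mm from the nearest pair of top edges, running from z = 0 to the bottom of the top. Four apron rails, 54 mm thick and 84 mm tall, run between adjacent legs with their top edges flush with the underside of the top and their outer faces flush with the legs' outer faces.

B is an I-beam lying along x, 1373 mm long. Overall section height 554 mm. Two flanges 250 mm wide (y) and 14 mm thick, one on the floor and one at the top; a web 16 mm thick runs between them, centred on the flange width.

The I-beam is on the floor beside the table on its −x side.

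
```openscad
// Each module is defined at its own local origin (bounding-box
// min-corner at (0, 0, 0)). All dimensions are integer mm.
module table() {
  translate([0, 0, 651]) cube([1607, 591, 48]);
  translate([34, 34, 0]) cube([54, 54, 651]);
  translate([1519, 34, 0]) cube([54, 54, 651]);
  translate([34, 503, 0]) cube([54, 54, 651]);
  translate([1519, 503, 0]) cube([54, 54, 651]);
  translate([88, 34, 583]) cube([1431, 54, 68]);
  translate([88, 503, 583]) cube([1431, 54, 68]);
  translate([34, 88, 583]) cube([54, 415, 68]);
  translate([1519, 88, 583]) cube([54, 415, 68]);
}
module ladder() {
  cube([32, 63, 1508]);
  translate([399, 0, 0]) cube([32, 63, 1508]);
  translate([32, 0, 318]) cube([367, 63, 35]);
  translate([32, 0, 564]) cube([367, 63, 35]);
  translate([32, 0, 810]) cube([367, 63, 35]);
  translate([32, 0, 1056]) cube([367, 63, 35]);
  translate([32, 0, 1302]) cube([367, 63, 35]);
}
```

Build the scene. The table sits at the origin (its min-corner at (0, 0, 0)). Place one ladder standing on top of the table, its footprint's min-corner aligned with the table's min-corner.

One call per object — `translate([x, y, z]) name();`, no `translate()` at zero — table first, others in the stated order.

table();
translate([0, 0, 699]) ladder();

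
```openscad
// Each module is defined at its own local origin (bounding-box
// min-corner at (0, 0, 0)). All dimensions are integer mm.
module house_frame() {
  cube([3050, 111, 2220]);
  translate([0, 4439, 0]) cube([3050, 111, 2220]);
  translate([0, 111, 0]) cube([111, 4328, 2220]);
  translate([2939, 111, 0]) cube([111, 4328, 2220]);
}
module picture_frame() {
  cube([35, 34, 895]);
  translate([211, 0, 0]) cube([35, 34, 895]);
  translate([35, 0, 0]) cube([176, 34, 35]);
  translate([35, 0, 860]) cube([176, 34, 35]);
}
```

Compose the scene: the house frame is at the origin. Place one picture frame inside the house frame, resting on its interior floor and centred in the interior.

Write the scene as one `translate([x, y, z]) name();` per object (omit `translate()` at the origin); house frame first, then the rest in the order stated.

house_frame();
translate([1402, 2258, 0]) picture_frame();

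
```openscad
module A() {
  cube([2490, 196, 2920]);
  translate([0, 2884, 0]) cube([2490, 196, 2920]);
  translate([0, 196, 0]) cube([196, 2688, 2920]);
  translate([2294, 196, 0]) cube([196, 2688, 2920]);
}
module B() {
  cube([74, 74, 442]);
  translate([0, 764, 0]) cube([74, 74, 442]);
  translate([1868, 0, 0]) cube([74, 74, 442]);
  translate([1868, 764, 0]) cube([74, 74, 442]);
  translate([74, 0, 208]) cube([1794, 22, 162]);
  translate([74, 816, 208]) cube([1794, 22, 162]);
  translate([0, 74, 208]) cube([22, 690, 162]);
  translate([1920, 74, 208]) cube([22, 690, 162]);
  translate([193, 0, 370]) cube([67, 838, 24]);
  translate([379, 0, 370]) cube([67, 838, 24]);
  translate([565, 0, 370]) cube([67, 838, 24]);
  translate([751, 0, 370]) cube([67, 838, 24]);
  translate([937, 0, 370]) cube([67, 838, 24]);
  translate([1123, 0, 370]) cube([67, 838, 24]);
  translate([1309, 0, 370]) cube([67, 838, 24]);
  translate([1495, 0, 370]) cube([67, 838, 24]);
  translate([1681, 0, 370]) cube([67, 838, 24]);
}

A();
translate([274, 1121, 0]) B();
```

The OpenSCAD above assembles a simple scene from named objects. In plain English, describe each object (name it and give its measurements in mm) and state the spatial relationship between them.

A is the wall frame of a small rectangular building: four walls, each 2920 mm tall and 196 mm thick, enclosing a footprint 2490 mm (x) by 3080 mm (y) outside-to-outside, with no floor or roof. The front and back walls (the −y and +y sides) span the full width; the two side walls fit between them.

B is a bed frame 1942 mm long (x) by 838 mm wide (y). Four 74×74 mm corner posts, 442 mm tall, at the corners of the footprint. Four rails of 22 mm thickness and 162 mm height run between adjacent posts with their undersides at z = 208 mm, their outer faces flush with the outside of the frame (the two x-running rails run between the posts' inner faces; the two y-running rails run between the posts' inner faces). 9 slats, each 67 mm wide (x) and 24 mm thick, lie across the top of the two x-running rails, running the full 838 mm width of the frame in y; the slats are evenly spaced along x between the inner faces of the end posts with equal gaps (rounded down to the nearest mm) at the −x end and between each pair — any rounding remainder accumulates at the +x end.

The bed frame sits inside the house frame, centred.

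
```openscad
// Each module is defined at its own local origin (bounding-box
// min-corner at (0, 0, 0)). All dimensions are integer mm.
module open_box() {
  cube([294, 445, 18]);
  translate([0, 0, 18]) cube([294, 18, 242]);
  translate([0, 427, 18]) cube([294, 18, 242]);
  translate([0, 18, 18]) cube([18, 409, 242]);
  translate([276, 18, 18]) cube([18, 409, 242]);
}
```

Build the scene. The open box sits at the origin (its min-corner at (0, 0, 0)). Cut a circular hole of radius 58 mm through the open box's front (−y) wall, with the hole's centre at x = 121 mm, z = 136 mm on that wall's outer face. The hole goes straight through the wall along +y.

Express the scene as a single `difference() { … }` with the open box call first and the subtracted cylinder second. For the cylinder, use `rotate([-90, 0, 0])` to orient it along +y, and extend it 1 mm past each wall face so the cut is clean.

difference() {
  open_box();
  translate([121, -1, 136]) rotate([-90, 0, 0]) cylinder(h = 20, r = 58);
}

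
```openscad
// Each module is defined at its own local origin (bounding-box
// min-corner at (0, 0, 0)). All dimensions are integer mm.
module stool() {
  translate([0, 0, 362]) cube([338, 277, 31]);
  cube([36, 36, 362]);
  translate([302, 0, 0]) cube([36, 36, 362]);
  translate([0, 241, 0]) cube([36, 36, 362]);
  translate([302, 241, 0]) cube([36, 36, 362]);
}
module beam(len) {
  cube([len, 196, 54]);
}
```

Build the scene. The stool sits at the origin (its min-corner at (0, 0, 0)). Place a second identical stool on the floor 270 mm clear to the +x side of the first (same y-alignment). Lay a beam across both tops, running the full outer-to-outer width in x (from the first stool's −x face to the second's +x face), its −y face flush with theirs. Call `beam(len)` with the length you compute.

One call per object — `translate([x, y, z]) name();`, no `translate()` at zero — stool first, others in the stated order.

stool();
translate([608, 0, 0]) stool();
translate([0, 0, 393]) beam(946);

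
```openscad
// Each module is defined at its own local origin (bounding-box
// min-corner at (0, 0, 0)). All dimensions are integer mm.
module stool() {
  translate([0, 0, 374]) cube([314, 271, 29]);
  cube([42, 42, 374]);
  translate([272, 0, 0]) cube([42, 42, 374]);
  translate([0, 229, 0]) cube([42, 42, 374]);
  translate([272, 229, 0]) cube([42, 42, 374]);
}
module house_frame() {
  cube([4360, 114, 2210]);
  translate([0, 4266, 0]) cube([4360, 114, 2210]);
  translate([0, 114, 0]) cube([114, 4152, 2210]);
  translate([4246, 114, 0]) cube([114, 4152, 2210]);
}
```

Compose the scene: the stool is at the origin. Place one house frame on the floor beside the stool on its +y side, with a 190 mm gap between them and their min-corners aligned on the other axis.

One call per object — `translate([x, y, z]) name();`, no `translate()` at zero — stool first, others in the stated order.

stool();
translate([0, 461, 0]) house_frame();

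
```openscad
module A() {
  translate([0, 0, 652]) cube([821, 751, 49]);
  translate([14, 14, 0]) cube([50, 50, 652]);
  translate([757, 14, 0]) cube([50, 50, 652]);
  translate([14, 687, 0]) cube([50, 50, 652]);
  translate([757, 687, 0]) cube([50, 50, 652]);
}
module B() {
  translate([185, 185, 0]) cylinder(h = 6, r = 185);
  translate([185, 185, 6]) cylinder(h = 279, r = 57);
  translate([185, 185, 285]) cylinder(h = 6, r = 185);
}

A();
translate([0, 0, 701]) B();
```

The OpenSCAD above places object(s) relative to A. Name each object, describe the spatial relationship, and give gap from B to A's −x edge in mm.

The spool's min-x is at 0; the table's min-x is 0; gap = 0 mm.

A is a table. B is a spool. The spool is on top of the table. The gap from the spool to the table's −x edge is 0 mm.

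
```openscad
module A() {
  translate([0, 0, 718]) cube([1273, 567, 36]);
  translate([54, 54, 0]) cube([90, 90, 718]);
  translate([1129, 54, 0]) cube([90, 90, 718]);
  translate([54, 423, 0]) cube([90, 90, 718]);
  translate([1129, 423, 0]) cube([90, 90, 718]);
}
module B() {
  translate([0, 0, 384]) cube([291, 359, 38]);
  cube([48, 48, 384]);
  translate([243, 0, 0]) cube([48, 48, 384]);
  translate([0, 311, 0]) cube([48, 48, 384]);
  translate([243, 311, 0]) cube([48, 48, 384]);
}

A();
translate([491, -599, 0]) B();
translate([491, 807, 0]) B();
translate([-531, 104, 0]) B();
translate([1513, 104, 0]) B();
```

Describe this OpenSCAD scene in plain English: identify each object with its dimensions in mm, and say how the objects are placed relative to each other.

A is a table: top 1273 mm (x) × 567 mm (y), 36 mm thick, upper face at z = 754 mm, on four 90×90 mm square legs, each inset 54 mm from the nearest pair of top edges, running from z = 0 to the bottom of the top.

B is a four-legged stool. The seat is a 291×359×38 mm slab whose top surface is at z = 422 mm; four square legs, each 48×48 mm in cross-section, run from the floor (z = 0) to the underside of the seat, each flush with a corner of the seat.

Four stools sit around the table at the −y, +y, −x, +x sides.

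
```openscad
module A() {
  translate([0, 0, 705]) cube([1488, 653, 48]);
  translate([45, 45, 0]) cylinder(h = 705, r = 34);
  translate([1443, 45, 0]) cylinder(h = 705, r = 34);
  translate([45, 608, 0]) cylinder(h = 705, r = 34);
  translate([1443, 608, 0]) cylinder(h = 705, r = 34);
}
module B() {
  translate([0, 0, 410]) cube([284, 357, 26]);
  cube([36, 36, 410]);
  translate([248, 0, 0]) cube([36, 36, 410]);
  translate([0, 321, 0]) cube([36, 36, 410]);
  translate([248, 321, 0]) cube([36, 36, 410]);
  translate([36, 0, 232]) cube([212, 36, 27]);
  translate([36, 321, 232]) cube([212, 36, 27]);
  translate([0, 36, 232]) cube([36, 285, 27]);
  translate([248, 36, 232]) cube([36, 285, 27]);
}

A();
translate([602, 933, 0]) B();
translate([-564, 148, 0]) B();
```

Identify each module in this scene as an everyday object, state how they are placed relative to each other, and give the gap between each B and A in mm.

A is a table. B is a stool. Two stools sit around the table at the +y, −x sides. The gap between each stool and the table is 280 mm.

Each stool's nearest face is 280 mm from the table's bounding box.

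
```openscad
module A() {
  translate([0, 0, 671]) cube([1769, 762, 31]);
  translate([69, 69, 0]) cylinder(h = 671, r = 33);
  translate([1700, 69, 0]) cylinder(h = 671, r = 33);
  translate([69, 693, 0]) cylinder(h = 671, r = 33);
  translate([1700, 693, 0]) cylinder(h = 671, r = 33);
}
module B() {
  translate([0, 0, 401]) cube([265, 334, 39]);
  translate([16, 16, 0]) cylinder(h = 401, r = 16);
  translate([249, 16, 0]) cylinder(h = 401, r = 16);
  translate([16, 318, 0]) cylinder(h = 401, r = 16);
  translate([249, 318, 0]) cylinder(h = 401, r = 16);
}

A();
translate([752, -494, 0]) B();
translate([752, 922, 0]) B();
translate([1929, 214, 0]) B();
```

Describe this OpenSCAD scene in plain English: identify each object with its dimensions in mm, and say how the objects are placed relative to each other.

A is a rectangular dining table. The top is 1769×762×31 mm with its upper surface at z = 702 mm. It stands on four round legs of 66 mm diameter, each leg's bounding box inset 36 mm from the nearest pair of top edges, running from the floor to the underside of the top.

B is a four-legged stool. The seat is a 265×334×39 mm slab whose top surface is at z = 440 mm; four round legs, each 32 mm in diameter, run from the floor (z = 0) to the underside of the seat, each leg's axis is inset half a diameter from the nearest pair of seat edges (so the leg's bounding box is flush with the corner).

Three stools sit around the table at the −y, +y, +x sides.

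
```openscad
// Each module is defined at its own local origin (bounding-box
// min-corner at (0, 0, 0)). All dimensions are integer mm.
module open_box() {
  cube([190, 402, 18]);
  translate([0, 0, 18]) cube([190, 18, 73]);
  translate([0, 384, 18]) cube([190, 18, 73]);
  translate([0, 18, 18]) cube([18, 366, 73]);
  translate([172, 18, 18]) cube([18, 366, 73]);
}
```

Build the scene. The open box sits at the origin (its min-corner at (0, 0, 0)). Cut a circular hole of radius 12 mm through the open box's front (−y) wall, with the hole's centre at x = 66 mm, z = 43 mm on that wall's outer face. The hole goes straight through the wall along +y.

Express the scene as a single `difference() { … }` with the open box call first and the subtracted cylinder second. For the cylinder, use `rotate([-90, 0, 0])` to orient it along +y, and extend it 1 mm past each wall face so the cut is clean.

difference() {
  open_box();
  translate([66, -1, 43]) rotate([-90, 0, 0]) cylinder(h = 20, r = 12);
}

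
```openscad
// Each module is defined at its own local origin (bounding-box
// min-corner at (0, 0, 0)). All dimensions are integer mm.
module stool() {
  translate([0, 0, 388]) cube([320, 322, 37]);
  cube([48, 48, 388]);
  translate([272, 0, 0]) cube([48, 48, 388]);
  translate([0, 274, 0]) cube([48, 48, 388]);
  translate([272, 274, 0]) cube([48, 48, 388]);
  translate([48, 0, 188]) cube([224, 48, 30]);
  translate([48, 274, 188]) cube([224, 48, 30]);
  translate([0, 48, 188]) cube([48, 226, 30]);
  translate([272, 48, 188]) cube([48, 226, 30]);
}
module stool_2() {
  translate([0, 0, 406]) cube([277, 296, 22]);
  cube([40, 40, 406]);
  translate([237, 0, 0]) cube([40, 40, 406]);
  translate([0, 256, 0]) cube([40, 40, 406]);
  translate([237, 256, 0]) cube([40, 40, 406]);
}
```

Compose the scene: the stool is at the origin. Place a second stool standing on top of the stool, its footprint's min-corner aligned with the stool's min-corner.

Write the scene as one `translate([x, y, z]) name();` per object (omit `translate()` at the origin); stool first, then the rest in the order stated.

stool();
translate([0, 0, 425]) stool_2();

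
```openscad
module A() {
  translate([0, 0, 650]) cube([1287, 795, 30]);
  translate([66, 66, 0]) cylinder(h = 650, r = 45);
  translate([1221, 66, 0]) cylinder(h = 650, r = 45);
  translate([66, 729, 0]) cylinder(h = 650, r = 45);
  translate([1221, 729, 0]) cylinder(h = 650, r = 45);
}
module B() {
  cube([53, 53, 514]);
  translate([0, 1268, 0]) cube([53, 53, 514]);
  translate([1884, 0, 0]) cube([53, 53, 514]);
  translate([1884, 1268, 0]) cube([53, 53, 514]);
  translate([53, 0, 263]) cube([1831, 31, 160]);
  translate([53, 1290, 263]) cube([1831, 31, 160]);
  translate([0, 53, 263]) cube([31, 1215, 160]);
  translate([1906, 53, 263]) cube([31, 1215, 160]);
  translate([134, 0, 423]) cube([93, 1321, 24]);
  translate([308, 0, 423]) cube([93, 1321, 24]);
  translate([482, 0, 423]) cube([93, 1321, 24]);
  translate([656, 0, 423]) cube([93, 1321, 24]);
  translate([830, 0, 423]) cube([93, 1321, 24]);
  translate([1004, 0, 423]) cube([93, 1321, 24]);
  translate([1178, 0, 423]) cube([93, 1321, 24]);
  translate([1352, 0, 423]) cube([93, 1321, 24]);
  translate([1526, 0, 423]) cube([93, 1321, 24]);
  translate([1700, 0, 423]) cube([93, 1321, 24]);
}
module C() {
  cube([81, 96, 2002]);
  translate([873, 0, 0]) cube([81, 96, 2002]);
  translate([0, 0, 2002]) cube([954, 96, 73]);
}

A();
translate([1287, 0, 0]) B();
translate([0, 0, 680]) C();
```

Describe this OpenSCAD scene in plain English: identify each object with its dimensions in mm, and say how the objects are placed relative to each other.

A is a rectangular dining table. The top is 1287×795×30 mm with its upper surface at z = 680 mm. It stands on four round legs of 90 mm diameter, each leg's bounding box inset 21 mm from the nearest pair of top edges, running from the floor to the underside of the top.

B is a bed frame 1937 mm long (x) by 1321 mm wide (y). Four 53×53 mm corner posts, 514 mm tall, at the corners of the footprint. Four rails of 31 mm thickness and 160 mm height run between adjacent posts with their undersides at z = 263 mm, their outer faces flush with the outside of the frame (the two x-running rails run between the posts' inner faces; the two y-running rails run between the posts' inner faces). 10 slats, each 93 mm wide (x) and 24 mm thick, lie across the top of the two x-running rails, running the full 1321 mm width of the frame in y; the slats are evenly spaced along x between the inner faces of the end posts with equal gaps (rounded down to the nearest mm) at the −x end and between each pair — any rounding remainder accumulates at the +x end.

C is a rectangular door frame: two vertical jambs of 81×96 mm section, 2002 mm tall, with a clear opening 792 mm wide between their inner faces. A header 73 mm tall and 96 mm deep lies on top of the jambs and spans the full outside width.

The bed frame is against the table's +x side, with their −y faces flush. The door frame is on top of the table.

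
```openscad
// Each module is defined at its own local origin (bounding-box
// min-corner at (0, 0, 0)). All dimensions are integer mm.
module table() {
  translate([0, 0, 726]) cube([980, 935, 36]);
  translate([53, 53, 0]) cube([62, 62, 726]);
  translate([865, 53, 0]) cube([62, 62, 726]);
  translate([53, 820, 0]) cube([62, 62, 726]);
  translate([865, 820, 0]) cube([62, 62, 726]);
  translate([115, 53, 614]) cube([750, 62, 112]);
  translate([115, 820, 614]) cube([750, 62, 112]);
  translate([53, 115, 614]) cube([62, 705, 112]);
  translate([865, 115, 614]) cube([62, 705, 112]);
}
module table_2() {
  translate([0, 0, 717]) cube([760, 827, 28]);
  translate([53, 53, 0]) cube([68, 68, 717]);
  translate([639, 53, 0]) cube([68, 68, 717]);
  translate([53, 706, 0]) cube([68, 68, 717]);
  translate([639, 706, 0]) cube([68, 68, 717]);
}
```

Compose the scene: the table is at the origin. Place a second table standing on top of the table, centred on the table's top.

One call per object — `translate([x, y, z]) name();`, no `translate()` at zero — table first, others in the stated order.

table();
translate([110, 54, 762]) table_2();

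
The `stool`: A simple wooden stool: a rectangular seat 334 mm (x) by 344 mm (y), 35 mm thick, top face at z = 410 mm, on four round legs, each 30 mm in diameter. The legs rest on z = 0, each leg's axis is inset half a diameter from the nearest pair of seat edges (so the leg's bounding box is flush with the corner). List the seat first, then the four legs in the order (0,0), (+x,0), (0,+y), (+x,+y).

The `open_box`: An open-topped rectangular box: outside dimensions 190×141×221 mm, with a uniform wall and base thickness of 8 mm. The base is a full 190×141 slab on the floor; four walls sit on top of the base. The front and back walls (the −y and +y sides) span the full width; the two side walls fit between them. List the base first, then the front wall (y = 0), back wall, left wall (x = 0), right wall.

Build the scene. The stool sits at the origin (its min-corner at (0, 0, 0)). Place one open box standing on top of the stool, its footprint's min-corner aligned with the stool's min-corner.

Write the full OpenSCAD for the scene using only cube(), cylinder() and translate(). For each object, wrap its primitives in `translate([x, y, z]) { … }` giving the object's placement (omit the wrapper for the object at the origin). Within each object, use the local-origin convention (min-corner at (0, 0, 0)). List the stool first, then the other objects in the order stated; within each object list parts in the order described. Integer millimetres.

translate([0, 0, 375]) cube([334, 344, 35]);
translate([15, 15, 0]) cylinder(h = 375, r = 15);
translate([319, 15, 0]) cylinder(h = 375, r = 15);
translate([15, 329, 0]) cylinder(h = 375, r = 15);
translate([319, 329, 0]) cylinder(h = 375, r = 15);
translate([0, 0, 410]) {
  cube([190, 141, 8]);
  translate([0, 0, 8]) cube([190, 8, 213]);
  translate([0, 133, 8]) cube([190, 8, 213]);
  translate([0, 8, 8]) cube([8, 125, 213]);
  translate([182, 8, 8]) cube([8, 125, 213]);
}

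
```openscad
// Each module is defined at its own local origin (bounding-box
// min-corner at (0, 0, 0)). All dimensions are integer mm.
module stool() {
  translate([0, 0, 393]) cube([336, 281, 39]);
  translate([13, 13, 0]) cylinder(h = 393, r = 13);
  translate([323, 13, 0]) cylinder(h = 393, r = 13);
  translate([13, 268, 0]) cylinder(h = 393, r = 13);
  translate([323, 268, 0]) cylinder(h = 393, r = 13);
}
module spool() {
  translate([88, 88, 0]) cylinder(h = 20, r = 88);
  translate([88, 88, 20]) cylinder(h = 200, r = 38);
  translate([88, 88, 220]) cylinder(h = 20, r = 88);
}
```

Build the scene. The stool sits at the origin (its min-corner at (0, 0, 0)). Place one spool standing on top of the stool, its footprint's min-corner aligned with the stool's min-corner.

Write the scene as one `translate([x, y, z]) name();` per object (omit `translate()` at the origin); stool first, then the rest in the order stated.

stool();
translate([0, 0, 432]) spool();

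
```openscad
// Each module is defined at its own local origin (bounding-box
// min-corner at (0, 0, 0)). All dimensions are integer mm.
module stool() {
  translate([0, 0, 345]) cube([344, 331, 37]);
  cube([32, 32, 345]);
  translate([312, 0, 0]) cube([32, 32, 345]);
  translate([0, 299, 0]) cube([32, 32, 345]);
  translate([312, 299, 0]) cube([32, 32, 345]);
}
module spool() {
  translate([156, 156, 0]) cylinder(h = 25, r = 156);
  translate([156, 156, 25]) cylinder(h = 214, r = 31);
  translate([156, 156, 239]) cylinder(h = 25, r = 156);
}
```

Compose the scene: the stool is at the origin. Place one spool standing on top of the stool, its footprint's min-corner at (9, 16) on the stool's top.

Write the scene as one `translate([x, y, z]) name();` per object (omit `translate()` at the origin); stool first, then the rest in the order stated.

stool();
translate([9, 16, 382]) spool();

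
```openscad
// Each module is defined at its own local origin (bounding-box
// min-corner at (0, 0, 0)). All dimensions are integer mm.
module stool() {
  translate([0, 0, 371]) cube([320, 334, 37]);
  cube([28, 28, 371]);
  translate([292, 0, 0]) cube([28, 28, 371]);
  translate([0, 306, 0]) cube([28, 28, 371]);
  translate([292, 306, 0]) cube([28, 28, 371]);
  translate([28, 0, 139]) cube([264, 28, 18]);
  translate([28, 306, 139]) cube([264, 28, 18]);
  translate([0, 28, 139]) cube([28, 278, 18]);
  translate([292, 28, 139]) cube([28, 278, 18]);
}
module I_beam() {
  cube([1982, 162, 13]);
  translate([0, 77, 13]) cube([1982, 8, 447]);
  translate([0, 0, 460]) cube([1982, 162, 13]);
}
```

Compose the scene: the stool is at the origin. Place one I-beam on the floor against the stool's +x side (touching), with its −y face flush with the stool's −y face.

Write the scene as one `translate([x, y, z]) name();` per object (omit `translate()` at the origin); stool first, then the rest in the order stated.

stool();
translate([320, 0, 0]) I_beam();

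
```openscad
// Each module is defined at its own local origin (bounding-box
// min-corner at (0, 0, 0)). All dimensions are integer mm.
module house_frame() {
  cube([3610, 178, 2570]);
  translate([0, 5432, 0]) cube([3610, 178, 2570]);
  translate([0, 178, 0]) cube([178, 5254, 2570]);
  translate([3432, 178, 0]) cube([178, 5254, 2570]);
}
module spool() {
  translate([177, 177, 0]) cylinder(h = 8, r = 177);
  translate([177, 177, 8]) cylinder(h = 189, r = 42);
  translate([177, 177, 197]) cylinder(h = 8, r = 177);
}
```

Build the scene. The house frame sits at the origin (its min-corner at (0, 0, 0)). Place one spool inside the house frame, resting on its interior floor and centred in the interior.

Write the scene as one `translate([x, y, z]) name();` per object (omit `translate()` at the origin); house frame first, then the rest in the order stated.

house_frame();
translate([1628, 2628, 0]) spool();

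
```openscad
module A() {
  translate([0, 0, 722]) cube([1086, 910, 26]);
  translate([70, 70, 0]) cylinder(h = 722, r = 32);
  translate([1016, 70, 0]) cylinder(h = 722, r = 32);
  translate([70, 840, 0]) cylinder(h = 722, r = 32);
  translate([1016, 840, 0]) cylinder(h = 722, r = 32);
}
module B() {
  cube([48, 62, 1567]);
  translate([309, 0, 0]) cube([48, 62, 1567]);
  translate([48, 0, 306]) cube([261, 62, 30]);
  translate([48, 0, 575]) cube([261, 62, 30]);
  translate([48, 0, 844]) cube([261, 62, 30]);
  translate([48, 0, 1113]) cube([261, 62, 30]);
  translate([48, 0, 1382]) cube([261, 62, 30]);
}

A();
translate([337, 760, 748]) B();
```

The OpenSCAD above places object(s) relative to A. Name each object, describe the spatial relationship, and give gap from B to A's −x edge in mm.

The ladder's min-x is at 337; the table's min-x is 0; gap = 337 mm.

A is a table. B is a ladder. The ladder is on top of the table. The gap from the ladder to the table's −x edge is 337 mm.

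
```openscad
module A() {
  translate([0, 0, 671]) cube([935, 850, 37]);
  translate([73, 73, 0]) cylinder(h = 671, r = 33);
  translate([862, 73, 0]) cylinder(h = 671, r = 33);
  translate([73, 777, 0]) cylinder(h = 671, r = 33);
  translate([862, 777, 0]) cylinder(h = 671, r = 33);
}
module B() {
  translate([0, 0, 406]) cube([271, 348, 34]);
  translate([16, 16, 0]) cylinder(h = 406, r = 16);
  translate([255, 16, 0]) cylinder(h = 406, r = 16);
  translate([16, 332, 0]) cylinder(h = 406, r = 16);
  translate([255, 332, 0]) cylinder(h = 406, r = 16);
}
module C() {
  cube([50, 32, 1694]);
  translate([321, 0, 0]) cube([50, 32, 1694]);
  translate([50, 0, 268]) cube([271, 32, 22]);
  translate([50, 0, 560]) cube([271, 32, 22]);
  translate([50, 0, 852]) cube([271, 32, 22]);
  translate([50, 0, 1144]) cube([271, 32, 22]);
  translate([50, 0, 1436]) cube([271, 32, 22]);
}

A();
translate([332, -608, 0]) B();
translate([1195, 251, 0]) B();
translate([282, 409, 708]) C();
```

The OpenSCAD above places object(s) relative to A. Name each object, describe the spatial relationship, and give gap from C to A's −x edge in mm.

A is a table. B is a stool. C is a ladder. Two stools sit around the table at the −y, +x sides. The ladder is on top of the table, centred. The gap from the ladder to the table's −x edge is 282 mm.

The ladder's min-x is at 282; the table's min-x is 0; gap = 282 mm.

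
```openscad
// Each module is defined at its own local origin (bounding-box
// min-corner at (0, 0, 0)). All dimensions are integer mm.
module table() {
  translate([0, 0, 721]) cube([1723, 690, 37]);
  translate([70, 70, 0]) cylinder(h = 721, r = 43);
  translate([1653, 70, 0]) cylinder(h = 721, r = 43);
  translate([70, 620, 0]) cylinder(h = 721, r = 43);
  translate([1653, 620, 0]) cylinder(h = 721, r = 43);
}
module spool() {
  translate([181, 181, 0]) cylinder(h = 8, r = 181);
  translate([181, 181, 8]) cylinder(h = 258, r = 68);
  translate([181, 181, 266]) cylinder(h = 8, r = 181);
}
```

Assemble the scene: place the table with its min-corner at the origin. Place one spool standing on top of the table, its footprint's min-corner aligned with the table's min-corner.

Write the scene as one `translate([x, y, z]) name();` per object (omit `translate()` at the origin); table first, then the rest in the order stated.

table();
translate([0, 0, 758]) spool();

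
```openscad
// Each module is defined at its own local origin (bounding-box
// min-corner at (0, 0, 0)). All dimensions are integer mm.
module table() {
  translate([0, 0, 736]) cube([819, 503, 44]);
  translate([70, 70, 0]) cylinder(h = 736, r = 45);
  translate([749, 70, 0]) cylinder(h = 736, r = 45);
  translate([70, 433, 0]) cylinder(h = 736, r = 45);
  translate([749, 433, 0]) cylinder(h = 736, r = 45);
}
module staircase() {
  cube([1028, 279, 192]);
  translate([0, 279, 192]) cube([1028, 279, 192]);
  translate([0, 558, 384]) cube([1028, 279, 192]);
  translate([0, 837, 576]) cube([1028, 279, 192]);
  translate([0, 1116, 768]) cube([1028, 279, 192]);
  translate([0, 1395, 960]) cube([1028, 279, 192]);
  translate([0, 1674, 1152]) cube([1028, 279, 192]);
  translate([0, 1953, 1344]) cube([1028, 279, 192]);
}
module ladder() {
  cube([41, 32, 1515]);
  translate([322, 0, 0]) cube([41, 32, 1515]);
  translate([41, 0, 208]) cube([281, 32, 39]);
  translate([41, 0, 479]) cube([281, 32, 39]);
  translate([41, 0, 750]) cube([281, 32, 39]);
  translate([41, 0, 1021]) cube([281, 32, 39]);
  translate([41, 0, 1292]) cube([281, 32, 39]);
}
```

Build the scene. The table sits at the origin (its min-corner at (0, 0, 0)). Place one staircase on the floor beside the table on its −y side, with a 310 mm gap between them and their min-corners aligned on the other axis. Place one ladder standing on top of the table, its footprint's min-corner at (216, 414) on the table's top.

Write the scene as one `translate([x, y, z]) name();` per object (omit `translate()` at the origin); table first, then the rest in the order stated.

table();
translate([0, -2542, 0]) staircase();
translate([216, 414, 780]) ladder();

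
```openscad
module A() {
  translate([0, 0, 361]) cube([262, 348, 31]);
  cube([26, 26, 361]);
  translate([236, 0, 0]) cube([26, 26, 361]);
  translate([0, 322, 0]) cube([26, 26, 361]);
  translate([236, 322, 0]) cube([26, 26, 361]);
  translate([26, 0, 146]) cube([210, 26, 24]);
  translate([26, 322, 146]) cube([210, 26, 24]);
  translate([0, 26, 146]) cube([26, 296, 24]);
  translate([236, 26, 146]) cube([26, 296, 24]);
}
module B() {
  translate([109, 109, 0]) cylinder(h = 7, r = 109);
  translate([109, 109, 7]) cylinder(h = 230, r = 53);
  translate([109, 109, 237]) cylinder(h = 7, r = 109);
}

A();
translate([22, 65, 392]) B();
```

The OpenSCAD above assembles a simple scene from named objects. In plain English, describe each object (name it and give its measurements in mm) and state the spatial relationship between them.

A is a four-legged stool. The seat is a 262×348×31 mm slab whose top surface is at z = 392 mm; four square legs, each 26×26 mm in cross-section, run from the floor (z = 0) to the underside of the seat, each flush with a corner of the seat. Four stretchers, 26 mm wide and 24 mm tall, connect adjacent legs with their undersides at z = 146 mm, each running between the inner faces of the legs it joins and aligned with the legs' outer faces on the other axis.

B is a spool: two coaxial disc flanges of radius 109 mm and thickness 7 mm, joined by a core cylinder of radius 53 mm and height 230 mm. The lower flange rests on z = 0 and the three cylinders share a vertical axis.

The spool is on top of the stool, centred.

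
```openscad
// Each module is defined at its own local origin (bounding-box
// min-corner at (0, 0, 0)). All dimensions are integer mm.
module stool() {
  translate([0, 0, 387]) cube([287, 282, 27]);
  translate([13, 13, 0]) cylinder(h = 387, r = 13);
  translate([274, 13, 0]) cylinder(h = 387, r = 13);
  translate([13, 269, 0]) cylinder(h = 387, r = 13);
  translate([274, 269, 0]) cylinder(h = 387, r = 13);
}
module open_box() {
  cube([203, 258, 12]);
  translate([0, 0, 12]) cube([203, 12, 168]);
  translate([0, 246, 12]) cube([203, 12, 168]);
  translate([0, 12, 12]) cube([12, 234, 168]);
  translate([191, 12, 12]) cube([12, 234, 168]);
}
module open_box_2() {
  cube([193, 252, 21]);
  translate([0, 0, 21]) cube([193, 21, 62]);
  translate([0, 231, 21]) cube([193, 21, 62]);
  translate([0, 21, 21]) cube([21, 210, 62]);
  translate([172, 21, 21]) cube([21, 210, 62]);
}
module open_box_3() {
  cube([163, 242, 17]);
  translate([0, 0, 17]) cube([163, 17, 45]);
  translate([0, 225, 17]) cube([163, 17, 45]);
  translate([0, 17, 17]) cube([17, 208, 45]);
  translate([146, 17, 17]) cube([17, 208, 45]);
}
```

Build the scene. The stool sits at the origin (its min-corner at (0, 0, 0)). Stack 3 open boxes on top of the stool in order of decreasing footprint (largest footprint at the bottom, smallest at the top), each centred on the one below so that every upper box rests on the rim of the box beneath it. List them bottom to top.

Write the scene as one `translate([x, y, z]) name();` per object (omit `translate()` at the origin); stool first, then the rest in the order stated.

stool();
translate([42, 12, 414]) open_box();
translate([47, 15, 594]) open_box_2();
translate([62, 20, 677]) open_box_3();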